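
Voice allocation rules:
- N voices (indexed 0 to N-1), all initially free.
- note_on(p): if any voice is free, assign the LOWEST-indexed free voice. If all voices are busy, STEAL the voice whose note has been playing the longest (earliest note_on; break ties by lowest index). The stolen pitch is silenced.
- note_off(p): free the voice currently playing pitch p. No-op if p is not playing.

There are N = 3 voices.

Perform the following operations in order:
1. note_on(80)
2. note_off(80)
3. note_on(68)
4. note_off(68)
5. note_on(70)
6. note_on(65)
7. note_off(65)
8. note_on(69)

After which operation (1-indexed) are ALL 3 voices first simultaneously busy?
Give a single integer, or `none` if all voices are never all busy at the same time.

Op 1: note_on(80): voice 0 is free -> assigned | voices=[80 - -]
Op 2: note_off(80): free voice 0 | voices=[- - -]
Op 3: note_on(68): voice 0 is free -> assigned | voices=[68 - -]
Op 4: note_off(68): free voice 0 | voices=[- - -]
Op 5: note_on(70): voice 0 is free -> assigned | voices=[70 - -]
Op 6: note_on(65): voice 1 is free -> assigned | voices=[70 65 -]
Op 7: note_off(65): free voice 1 | voices=[70 - -]
Op 8: note_on(69): voice 1 is free -> assigned | voices=[70 69 -]

Answer: none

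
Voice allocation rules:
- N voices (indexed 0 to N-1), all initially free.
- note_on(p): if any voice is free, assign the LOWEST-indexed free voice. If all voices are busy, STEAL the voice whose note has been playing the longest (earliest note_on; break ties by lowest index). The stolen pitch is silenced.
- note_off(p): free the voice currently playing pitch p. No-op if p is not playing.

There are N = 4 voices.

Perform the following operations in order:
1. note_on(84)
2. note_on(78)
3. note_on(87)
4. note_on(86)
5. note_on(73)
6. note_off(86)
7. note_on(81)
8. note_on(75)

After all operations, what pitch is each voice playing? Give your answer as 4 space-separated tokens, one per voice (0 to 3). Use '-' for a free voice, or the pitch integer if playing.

Op 1: note_on(84): voice 0 is free -> assigned | voices=[84 - - -]
Op 2: note_on(78): voice 1 is free -> assigned | voices=[84 78 - -]
Op 3: note_on(87): voice 2 is free -> assigned | voices=[84 78 87 -]
Op 4: note_on(86): voice 3 is free -> assigned | voices=[84 78 87 86]
Op 5: note_on(73): all voices busy, STEAL voice 0 (pitch 84, oldest) -> assign | voices=[73 78 87 86]
Op 6: note_off(86): free voice 3 | voices=[73 78 87 -]
Op 7: note_on(81): voice 3 is free -> assigned | voices=[73 78 87 81]
Op 8: note_on(75): all voices busy, STEAL voice 1 (pitch 78, oldest) -> assign | voices=[73 75 87 81]

Answer: 73 75 87 81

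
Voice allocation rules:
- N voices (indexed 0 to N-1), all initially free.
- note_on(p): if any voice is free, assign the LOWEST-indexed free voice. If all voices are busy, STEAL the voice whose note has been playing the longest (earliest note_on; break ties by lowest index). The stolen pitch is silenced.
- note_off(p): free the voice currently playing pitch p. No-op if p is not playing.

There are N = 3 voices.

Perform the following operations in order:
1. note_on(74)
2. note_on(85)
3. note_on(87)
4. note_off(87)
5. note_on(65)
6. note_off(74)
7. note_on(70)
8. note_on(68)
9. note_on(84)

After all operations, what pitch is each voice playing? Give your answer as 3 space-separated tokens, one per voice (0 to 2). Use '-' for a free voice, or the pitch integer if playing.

Op 1: note_on(74): voice 0 is free -> assigned | voices=[74 - -]
Op 2: note_on(85): voice 1 is free -> assigned | voices=[74 85 -]
Op 3: note_on(87): voice 2 is free -> assigned | voices=[74 85 87]
Op 4: note_off(87): free voice 2 | voices=[74 85 -]
Op 5: note_on(65): voice 2 is free -> assigned | voices=[74 85 65]
Op 6: note_off(74): free voice 0 | voices=[- 85 65]
Op 7: note_on(70): voice 0 is free -> assigned | voices=[70 85 65]
Op 8: note_on(68): all voices busy, STEAL voice 1 (pitch 85, oldest) -> assign | voices=[70 68 65]
Op 9: note_on(84): all voices busy, STEAL voice 2 (pitch 65, oldest) -> assign | voices=[70 68 84]

Answer: 70 68 84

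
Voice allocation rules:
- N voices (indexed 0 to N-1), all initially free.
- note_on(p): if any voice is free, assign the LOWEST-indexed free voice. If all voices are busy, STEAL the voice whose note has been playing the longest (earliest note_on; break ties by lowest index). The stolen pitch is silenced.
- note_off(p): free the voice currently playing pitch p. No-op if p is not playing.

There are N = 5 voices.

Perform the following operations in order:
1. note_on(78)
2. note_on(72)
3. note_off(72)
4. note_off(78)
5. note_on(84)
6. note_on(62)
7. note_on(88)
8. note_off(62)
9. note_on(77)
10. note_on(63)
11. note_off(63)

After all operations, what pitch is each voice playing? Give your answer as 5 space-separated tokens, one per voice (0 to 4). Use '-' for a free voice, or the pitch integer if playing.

Answer: 84 77 88 - -

Derivation:
Op 1: note_on(78): voice 0 is free -> assigned | voices=[78 - - - -]
Op 2: note_on(72): voice 1 is free -> assigned | voices=[78 72 - - -]
Op 3: note_off(72): free voice 1 | voices=[78 - - - -]
Op 4: note_off(78): free voice 0 | voices=[- - - - -]
Op 5: note_on(84): voice 0 is free -> assigned | voices=[84 - - - -]
Op 6: note_on(62): voice 1 is free -> assigned | voices=[84 62 - - -]
Op 7: note_on(88): voice 2 is free -> assigned | voices=[84 62 88 - -]
Op 8: note_off(62): free voice 1 | voices=[84 - 88 - -]
Op 9: note_on(77): voice 1 is free -> assigned | voices=[84 77 88 - -]
Op 10: note_on(63): voice 3 is free -> assigned | voices=[84 77 88 63 -]
Op 11: note_off(63): free voice 3 | voices=[84 77 88 - -]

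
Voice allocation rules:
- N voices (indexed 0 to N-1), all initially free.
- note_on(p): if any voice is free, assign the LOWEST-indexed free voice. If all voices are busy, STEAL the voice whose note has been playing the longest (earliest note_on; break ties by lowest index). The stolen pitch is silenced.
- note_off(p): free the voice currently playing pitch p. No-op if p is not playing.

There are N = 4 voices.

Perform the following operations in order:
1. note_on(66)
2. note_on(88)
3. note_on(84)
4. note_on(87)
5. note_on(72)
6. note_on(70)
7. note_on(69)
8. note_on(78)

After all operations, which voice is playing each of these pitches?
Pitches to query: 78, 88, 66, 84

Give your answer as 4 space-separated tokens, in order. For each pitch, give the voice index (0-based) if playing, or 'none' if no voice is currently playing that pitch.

Op 1: note_on(66): voice 0 is free -> assigned | voices=[66 - - -]
Op 2: note_on(88): voice 1 is free -> assigned | voices=[66 88 - -]
Op 3: note_on(84): voice 2 is free -> assigned | voices=[66 88 84 -]
Op 4: note_on(87): voice 3 is free -> assigned | voices=[66 88 84 87]
Op 5: note_on(72): all voices busy, STEAL voice 0 (pitch 66, oldest) -> assign | voices=[72 88 84 87]
Op 6: note_on(70): all voices busy, STEAL voice 1 (pitch 88, oldest) -> assign | voices=[72 70 84 87]
Op 7: note_on(69): all voices busy, STEAL voice 2 (pitch 84, oldest) -> assign | voices=[72 70 69 87]
Op 8: note_on(78): all voices busy, STEAL voice 3 (pitch 87, oldest) -> assign | voices=[72 70 69 78]

Answer: 3 none none none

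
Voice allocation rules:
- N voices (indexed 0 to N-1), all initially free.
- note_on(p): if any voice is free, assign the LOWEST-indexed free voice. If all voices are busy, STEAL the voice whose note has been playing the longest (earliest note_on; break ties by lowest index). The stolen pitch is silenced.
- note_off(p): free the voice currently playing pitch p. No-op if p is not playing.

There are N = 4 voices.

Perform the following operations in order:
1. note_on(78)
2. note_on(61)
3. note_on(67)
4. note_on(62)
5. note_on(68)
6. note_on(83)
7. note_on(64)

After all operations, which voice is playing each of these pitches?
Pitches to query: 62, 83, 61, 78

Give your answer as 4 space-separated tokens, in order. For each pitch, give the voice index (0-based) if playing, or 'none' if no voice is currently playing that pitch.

Op 1: note_on(78): voice 0 is free -> assigned | voices=[78 - - -]
Op 2: note_on(61): voice 1 is free -> assigned | voices=[78 61 - -]
Op 3: note_on(67): voice 2 is free -> assigned | voices=[78 61 67 -]
Op 4: note_on(62): voice 3 is free -> assigned | voices=[78 61 67 62]
Op 5: note_on(68): all voices busy, STEAL voice 0 (pitch 78, oldest) -> assign | voices=[68 61 67 62]
Op 6: note_on(83): all voices busy, STEAL voice 1 (pitch 61, oldest) -> assign | voices=[68 83 67 62]
Op 7: note_on(64): all voices busy, STEAL voice 2 (pitch 67, oldest) -> assign | voices=[68 83 64 62]

Answer: 3 1 none none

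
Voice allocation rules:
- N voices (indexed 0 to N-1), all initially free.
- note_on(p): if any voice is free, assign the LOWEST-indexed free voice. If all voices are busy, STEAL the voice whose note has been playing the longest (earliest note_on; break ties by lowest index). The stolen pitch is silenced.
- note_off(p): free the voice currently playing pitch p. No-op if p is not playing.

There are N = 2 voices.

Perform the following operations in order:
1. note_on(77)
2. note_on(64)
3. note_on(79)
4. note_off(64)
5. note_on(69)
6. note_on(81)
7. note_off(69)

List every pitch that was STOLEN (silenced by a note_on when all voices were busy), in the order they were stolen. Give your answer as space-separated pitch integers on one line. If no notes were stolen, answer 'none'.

Op 1: note_on(77): voice 0 is free -> assigned | voices=[77 -]
Op 2: note_on(64): voice 1 is free -> assigned | voices=[77 64]
Op 3: note_on(79): all voices busy, STEAL voice 0 (pitch 77, oldest) -> assign | voices=[79 64]
Op 4: note_off(64): free voice 1 | voices=[79 -]
Op 5: note_on(69): voice 1 is free -> assigned | voices=[79 69]
Op 6: note_on(81): all voices busy, STEAL voice 0 (pitch 79, oldest) -> assign | voices=[81 69]
Op 7: note_off(69): free voice 1 | voices=[81 -]

Answer: 77 79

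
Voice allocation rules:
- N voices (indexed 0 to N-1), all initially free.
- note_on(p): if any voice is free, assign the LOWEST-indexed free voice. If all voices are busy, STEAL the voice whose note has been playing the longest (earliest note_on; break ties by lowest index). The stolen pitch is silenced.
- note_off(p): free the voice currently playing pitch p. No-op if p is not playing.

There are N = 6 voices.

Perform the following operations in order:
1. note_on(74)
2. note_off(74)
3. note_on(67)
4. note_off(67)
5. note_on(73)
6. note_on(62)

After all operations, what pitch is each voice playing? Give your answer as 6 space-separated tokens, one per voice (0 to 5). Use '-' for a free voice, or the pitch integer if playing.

Op 1: note_on(74): voice 0 is free -> assigned | voices=[74 - - - - -]
Op 2: note_off(74): free voice 0 | voices=[- - - - - -]
Op 3: note_on(67): voice 0 is free -> assigned | voices=[67 - - - - -]
Op 4: note_off(67): free voice 0 | voices=[- - - - - -]
Op 5: note_on(73): voice 0 is free -> assigned | voices=[73 - - - - -]
Op 6: note_on(62): voice 1 is free -> assigned | voices=[73 62 - - - -]

Answer: 73 62 - - - -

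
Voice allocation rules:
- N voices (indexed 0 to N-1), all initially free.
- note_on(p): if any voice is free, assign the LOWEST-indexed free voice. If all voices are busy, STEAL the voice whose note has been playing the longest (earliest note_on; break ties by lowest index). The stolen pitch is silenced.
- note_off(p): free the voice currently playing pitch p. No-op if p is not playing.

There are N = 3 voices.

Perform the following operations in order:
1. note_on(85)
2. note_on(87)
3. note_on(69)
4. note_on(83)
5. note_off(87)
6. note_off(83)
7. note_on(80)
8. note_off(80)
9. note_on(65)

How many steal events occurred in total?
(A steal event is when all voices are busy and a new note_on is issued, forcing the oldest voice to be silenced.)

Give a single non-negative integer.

Op 1: note_on(85): voice 0 is free -> assigned | voices=[85 - -]
Op 2: note_on(87): voice 1 is free -> assigned | voices=[85 87 -]
Op 3: note_on(69): voice 2 is free -> assigned | voices=[85 87 69]
Op 4: note_on(83): all voices busy, STEAL voice 0 (pitch 85, oldest) -> assign | voices=[83 87 69]
Op 5: note_off(87): free voice 1 | voices=[83 - 69]
Op 6: note_off(83): free voice 0 | voices=[- - 69]
Op 7: note_on(80): voice 0 is free -> assigned | voices=[80 - 69]
Op 8: note_off(80): free voice 0 | voices=[- - 69]
Op 9: note_on(65): voice 0 is free -> assigned | voices=[65 - 69]

Answer: 1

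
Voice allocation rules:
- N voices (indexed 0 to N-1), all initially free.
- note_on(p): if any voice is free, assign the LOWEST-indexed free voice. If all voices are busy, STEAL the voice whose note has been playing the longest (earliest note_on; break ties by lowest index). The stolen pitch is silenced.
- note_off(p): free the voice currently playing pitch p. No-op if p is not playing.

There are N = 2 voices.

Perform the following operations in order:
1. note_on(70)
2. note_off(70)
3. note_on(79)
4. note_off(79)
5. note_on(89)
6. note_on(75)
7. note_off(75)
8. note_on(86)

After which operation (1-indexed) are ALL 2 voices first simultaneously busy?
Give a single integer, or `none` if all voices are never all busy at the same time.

Op 1: note_on(70): voice 0 is free -> assigned | voices=[70 -]
Op 2: note_off(70): free voice 0 | voices=[- -]
Op 3: note_on(79): voice 0 is free -> assigned | voices=[79 -]
Op 4: note_off(79): free voice 0 | voices=[- -]
Op 5: note_on(89): voice 0 is free -> assigned | voices=[89 -]
Op 6: note_on(75): voice 1 is free -> assigned | voices=[89 75]
Op 7: note_off(75): free voice 1 | voices=[89 -]
Op 8: note_on(86): voice 1 is free -> assigned | voices=[89 86]

Answer: 6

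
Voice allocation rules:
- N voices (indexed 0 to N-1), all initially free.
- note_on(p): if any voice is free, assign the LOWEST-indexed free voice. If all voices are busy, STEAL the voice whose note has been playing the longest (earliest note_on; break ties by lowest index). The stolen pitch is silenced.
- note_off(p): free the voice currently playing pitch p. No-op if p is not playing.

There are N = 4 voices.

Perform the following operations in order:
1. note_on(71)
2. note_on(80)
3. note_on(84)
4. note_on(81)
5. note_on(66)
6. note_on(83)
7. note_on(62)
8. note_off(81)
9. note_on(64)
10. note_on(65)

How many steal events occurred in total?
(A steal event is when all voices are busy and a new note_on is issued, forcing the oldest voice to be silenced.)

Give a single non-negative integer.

Answer: 4

Derivation:
Op 1: note_on(71): voice 0 is free -> assigned | voices=[71 - - -]
Op 2: note_on(80): voice 1 is free -> assigned | voices=[71 80 - -]
Op 3: note_on(84): voice 2 is free -> assigned | voices=[71 80 84 -]
Op 4: note_on(81): voice 3 is free -> assigned | voices=[71 80 84 81]
Op 5: note_on(66): all voices busy, STEAL voice 0 (pitch 71, oldest) -> assign | voices=[66 80 84 81]
Op 6: note_on(83): all voices busy, STEAL voice 1 (pitch 80, oldest) -> assign | voices=[66 83 84 81]
Op 7: note_on(62): all voices busy, STEAL voice 2 (pitch 84, oldest) -> assign | voices=[66 83 62 81]
Op 8: note_off(81): free voice 3 | voices=[66 83 62 -]
Op 9: note_on(64): voice 3 is free -> assigned | voices=[66 83 62 64]
Op 10: note_on(65): all voices busy, STEAL voice 0 (pitch 66, oldest) -> assign | voices=[65 83 62 64]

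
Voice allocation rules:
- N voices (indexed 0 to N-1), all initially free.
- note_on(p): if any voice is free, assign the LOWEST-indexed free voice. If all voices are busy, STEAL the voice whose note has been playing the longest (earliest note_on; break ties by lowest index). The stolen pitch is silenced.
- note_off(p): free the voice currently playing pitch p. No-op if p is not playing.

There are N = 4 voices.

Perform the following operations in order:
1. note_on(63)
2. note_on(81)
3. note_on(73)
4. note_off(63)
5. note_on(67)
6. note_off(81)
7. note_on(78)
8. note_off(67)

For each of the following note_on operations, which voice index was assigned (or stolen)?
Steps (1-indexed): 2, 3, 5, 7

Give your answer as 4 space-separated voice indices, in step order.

Op 1: note_on(63): voice 0 is free -> assigned | voices=[63 - - -]
Op 2: note_on(81): voice 1 is free -> assigned | voices=[63 81 - -]
Op 3: note_on(73): voice 2 is free -> assigned | voices=[63 81 73 -]
Op 4: note_off(63): free voice 0 | voices=[- 81 73 -]
Op 5: note_on(67): voice 0 is free -> assigned | voices=[67 81 73 -]
Op 6: note_off(81): free voice 1 | voices=[67 - 73 -]
Op 7: note_on(78): voice 1 is free -> assigned | voices=[67 78 73 -]
Op 8: note_off(67): free voice 0 | voices=[- 78 73 -]

Answer: 1 2 0 1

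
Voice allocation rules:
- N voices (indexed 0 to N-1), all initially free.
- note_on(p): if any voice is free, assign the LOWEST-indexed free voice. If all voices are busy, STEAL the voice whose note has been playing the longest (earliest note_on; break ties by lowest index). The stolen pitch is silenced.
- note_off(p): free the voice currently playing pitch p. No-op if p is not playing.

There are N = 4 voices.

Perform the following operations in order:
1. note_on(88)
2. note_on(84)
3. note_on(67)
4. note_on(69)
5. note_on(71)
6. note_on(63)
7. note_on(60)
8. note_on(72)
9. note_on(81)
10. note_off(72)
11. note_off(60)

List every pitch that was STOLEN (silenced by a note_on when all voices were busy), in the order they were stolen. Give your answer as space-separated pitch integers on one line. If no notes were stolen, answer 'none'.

Op 1: note_on(88): voice 0 is free -> assigned | voices=[88 - - -]
Op 2: note_on(84): voice 1 is free -> assigned | voices=[88 84 - -]
Op 3: note_on(67): voice 2 is free -> assigned | voices=[88 84 67 -]
Op 4: note_on(69): voice 3 is free -> assigned | voices=[88 84 67 69]
Op 5: note_on(71): all voices busy, STEAL voice 0 (pitch 88, oldest) -> assign | voices=[71 84 67 69]
Op 6: note_on(63): all voices busy, STEAL voice 1 (pitch 84, oldest) -> assign | voices=[71 63 67 69]
Op 7: note_on(60): all voices busy, STEAL voice 2 (pitch 67, oldest) -> assign | voices=[71 63 60 69]
Op 8: note_on(72): all voices busy, STEAL voice 3 (pitch 69, oldest) -> assign | voices=[71 63 60 72]
Op 9: note_on(81): all voices busy, STEAL voice 0 (pitch 71, oldest) -> assign | voices=[81 63 60 72]
Op 10: note_off(72): free voice 3 | voices=[81 63 60 -]
Op 11: note_off(60): free voice 2 | voices=[81 63 - -]

Answer: 88 84 67 69 71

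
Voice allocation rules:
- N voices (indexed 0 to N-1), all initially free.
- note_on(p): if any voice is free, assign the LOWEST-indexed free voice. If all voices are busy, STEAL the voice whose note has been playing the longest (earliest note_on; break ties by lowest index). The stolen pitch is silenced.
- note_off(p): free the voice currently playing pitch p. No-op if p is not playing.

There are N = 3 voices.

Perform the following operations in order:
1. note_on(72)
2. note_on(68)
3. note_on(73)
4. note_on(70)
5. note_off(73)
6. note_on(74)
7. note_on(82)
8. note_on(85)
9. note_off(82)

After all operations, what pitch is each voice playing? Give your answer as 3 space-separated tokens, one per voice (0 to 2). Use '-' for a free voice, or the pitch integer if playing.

Answer: 85 - 74

Derivation:
Op 1: note_on(72): voice 0 is free -> assigned | voices=[72 - -]
Op 2: note_on(68): voice 1 is free -> assigned | voices=[72 68 -]
Op 3: note_on(73): voice 2 is free -> assigned | voices=[72 68 73]
Op 4: note_on(70): all voices busy, STEAL voice 0 (pitch 72, oldest) -> assign | voices=[70 68 73]
Op 5: note_off(73): free voice 2 | voices=[70 68 -]
Op 6: note_on(74): voice 2 is free -> assigned | voices=[70 68 74]
Op 7: note_on(82): all voices busy, STEAL voice 1 (pitch 68, oldest) -> assign | voices=[70 82 74]
Op 8: note_on(85): all voices busy, STEAL voice 0 (pitch 70, oldest) -> assign | voices=[85 82 74]
Op 9: note_off(82): free voice 1 | voices=[85 - 74]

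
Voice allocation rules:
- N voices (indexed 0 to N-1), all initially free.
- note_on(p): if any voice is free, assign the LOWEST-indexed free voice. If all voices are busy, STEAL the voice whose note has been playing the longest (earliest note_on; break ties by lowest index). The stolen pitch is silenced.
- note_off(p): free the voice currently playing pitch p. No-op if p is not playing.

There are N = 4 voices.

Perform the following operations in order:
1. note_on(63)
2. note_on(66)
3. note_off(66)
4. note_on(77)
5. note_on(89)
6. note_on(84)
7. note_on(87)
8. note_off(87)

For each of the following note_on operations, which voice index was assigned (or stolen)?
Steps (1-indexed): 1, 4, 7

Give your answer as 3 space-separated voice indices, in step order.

Answer: 0 1 0

Derivation:
Op 1: note_on(63): voice 0 is free -> assigned | voices=[63 - - -]
Op 2: note_on(66): voice 1 is free -> assigned | voices=[63 66 - -]
Op 3: note_off(66): free voice 1 | voices=[63 - - -]
Op 4: note_on(77): voice 1 is free -> assigned | voices=[63 77 - -]
Op 5: note_on(89): voice 2 is free -> assigned | voices=[63 77 89 -]
Op 6: note_on(84): voice 3 is free -> assigned | voices=[63 77 89 84]
Op 7: note_on(87): all voices busy, STEAL voice 0 (pitch 63, oldest) -> assign | voices=[87 77 89 84]
Op 8: note_off(87): free voice 0 | voices=[- 77 89 84]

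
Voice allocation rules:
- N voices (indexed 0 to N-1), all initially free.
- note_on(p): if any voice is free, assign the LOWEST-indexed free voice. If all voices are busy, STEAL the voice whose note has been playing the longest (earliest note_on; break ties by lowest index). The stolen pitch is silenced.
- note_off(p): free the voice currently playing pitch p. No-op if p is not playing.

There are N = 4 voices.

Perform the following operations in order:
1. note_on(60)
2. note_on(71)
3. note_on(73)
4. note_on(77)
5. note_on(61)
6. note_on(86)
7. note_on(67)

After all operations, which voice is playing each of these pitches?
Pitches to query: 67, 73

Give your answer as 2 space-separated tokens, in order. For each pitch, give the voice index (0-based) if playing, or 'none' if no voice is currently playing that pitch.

Answer: 2 none

Derivation:
Op 1: note_on(60): voice 0 is free -> assigned | voices=[60 - - -]
Op 2: note_on(71): voice 1 is free -> assigned | voices=[60 71 - -]
Op 3: note_on(73): voice 2 is free -> assigned | voices=[60 71 73 -]
Op 4: note_on(77): voice 3 is free -> assigned | voices=[60 71 73 77]
Op 5: note_on(61): all voices busy, STEAL voice 0 (pitch 60, oldest) -> assign | voices=[61 71 73 77]
Op 6: note_on(86): all voices busy, STEAL voice 1 (pitch 71, oldest) -> assign | voices=[61 86 73 77]
Op 7: note_on(67): all voices busy, STEAL voice 2 (pitch 73, oldest) -> assign | voices=[61 86 67 77]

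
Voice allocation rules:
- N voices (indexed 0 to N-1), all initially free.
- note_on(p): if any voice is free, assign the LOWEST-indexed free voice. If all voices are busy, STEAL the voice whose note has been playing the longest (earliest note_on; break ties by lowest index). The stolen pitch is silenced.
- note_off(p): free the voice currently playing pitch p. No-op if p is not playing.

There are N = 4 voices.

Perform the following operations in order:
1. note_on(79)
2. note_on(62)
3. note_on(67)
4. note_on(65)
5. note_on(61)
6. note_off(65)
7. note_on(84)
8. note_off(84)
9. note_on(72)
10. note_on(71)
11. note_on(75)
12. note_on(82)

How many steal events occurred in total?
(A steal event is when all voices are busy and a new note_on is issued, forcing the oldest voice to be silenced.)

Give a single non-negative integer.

Op 1: note_on(79): voice 0 is free -> assigned | voices=[79 - - -]
Op 2: note_on(62): voice 1 is free -> assigned | voices=[79 62 - -]
Op 3: note_on(67): voice 2 is free -> assigned | voices=[79 62 67 -]
Op 4: note_on(65): voice 3 is free -> assigned | voices=[79 62 67 65]
Op 5: note_on(61): all voices busy, STEAL voice 0 (pitch 79, oldest) -> assign | voices=[61 62 67 65]
Op 6: note_off(65): free voice 3 | voices=[61 62 67 -]
Op 7: note_on(84): voice 3 is free -> assigned | voices=[61 62 67 84]
Op 8: note_off(84): free voice 3 | voices=[61 62 67 -]
Op 9: note_on(72): voice 3 is free -> assigned | voices=[61 62 67 72]
Op 10: note_on(71): all voices busy, STEAL voice 1 (pitch 62, oldest) -> assign | voices=[61 71 67 72]
Op 11: note_on(75): all voices busy, STEAL voice 2 (pitch 67, oldest) -> assign | voices=[61 71 75 72]
Op 12: note_on(82): all voices busy, STEAL voice 0 (pitch 61, oldest) -> assign | voices=[82 71 75 72]

Answer: 4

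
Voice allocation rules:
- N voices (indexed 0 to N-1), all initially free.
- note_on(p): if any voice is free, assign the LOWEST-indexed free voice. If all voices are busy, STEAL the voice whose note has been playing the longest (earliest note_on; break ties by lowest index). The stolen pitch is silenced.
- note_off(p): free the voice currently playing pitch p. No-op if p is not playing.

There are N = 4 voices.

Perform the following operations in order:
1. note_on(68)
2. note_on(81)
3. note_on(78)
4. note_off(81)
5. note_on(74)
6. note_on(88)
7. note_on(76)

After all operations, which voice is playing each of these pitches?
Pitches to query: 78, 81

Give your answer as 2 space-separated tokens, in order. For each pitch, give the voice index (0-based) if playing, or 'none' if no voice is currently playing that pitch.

Answer: 2 none

Derivation:
Op 1: note_on(68): voice 0 is free -> assigned | voices=[68 - - -]
Op 2: note_on(81): voice 1 is free -> assigned | voices=[68 81 - -]
Op 3: note_on(78): voice 2 is free -> assigned | voices=[68 81 78 -]
Op 4: note_off(81): free voice 1 | voices=[68 - 78 -]
Op 5: note_on(74): voice 1 is free -> assigned | voices=[68 74 78 -]
Op 6: note_on(88): voice 3 is free -> assigned | voices=[68 74 78 88]
Op 7: note_on(76): all voices busy, STEAL voice 0 (pitch 68, oldest) -> assign | voices=[76 74 78 88]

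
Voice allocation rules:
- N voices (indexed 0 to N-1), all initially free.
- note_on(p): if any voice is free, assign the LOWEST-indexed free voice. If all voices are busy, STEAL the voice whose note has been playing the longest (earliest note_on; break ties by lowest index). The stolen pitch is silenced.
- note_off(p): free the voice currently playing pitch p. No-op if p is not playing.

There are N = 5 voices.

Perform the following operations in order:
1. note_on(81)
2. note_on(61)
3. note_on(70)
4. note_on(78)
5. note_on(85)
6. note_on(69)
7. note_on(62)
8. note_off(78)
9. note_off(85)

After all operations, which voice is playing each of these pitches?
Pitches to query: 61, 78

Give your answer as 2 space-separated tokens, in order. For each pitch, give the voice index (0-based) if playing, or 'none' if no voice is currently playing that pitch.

Answer: none none

Derivation:
Op 1: note_on(81): voice 0 is free -> assigned | voices=[81 - - - -]
Op 2: note_on(61): voice 1 is free -> assigned | voices=[81 61 - - -]
Op 3: note_on(70): voice 2 is free -> assigned | voices=[81 61 70 - -]
Op 4: note_on(78): voice 3 is free -> assigned | voices=[81 61 70 78 -]
Op 5: note_on(85): voice 4 is free -> assigned | voices=[81 61 70 78 85]
Op 6: note_on(69): all voices busy, STEAL voice 0 (pitch 81, oldest) -> assign | voices=[69 61 70 78 85]
Op 7: note_on(62): all voices busy, STEAL voice 1 (pitch 61, oldest) -> assign | voices=[69 62 70 78 85]
Op 8: note_off(78): free voice 3 | voices=[69 62 70 - 85]
Op 9: note_off(85): free voice 4 | voices=[69 62 70 - -]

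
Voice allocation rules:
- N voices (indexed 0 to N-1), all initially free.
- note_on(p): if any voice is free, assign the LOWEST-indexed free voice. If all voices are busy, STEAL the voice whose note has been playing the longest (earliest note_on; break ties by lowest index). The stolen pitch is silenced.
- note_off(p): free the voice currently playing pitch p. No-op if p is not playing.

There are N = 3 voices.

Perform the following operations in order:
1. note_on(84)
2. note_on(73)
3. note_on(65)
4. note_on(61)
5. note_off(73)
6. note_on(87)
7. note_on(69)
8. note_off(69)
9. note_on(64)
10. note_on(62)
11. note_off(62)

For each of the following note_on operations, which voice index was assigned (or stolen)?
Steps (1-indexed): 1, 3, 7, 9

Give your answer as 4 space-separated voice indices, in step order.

Op 1: note_on(84): voice 0 is free -> assigned | voices=[84 - -]
Op 2: note_on(73): voice 1 is free -> assigned | voices=[84 73 -]
Op 3: note_on(65): voice 2 is free -> assigned | voices=[84 73 65]
Op 4: note_on(61): all voices busy, STEAL voice 0 (pitch 84, oldest) -> assign | voices=[61 73 65]
Op 5: note_off(73): free voice 1 | voices=[61 - 65]
Op 6: note_on(87): voice 1 is free -> assigned | voices=[61 87 65]
Op 7: note_on(69): all voices busy, STEAL voice 2 (pitch 65, oldest) -> assign | voices=[61 87 69]
Op 8: note_off(69): free voice 2 | voices=[61 87 -]
Op 9: note_on(64): voice 2 is free -> assigned | voices=[61 87 64]
Op 10: note_on(62): all voices busy, STEAL voice 0 (pitch 61, oldest) -> assign | voices=[62 87 64]
Op 11: note_off(62): free voice 0 | voices=[- 87 64]

Answer: 0 2 2 2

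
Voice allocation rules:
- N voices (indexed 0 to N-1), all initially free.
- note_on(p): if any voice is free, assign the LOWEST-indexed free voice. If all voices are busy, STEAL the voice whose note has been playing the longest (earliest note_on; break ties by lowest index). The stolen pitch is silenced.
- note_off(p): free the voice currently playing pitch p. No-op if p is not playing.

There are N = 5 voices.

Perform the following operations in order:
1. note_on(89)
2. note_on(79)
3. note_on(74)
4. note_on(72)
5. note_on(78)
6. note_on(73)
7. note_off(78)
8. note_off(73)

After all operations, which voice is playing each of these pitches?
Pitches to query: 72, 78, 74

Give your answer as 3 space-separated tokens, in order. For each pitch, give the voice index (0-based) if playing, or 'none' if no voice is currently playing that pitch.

Answer: 3 none 2

Derivation:
Op 1: note_on(89): voice 0 is free -> assigned | voices=[89 - - - -]
Op 2: note_on(79): voice 1 is free -> assigned | voices=[89 79 - - -]
Op 3: note_on(74): voice 2 is free -> assigned | voices=[89 79 74 - -]
Op 4: note_on(72): voice 3 is free -> assigned | voices=[89 79 74 72 -]
Op 5: note_on(78): voice 4 is free -> assigned | voices=[89 79 74 72 78]
Op 6: note_on(73): all voices busy, STEAL voice 0 (pitch 89, oldest) -> assign | voices=[73 79 74 72 78]
Op 7: note_off(78): free voice 4 | voices=[73 79 74 72 -]
Op 8: note_off(73): free voice 0 | voices=[- 79 74 72 -]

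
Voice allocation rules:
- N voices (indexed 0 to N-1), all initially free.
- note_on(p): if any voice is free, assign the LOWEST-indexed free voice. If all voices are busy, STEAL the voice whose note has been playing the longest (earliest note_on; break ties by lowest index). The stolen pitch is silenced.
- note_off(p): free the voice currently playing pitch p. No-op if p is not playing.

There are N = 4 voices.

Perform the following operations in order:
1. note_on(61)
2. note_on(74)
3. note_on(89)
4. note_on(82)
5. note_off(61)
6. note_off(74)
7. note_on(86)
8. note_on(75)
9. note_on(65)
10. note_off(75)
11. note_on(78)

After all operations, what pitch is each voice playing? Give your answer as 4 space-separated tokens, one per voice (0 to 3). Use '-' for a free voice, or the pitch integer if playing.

Op 1: note_on(61): voice 0 is free -> assigned | voices=[61 - - -]
Op 2: note_on(74): voice 1 is free -> assigned | voices=[61 74 - -]
Op 3: note_on(89): voice 2 is free -> assigned | voices=[61 74 89 -]
Op 4: note_on(82): voice 3 is free -> assigned | voices=[61 74 89 82]
Op 5: note_off(61): free voice 0 | voices=[- 74 89 82]
Op 6: note_off(74): free voice 1 | voices=[- - 89 82]
Op 7: note_on(86): voice 0 is free -> assigned | voices=[86 - 89 82]
Op 8: note_on(75): voice 1 is free -> assigned | voices=[86 75 89 82]
Op 9: note_on(65): all voices busy, STEAL voice 2 (pitch 89, oldest) -> assign | voices=[86 75 65 82]
Op 10: note_off(75): free voice 1 | voices=[86 - 65 82]
Op 11: note_on(78): voice 1 is free -> assigned | voices=[86 78 65 82]

Answer: 86 78 65 82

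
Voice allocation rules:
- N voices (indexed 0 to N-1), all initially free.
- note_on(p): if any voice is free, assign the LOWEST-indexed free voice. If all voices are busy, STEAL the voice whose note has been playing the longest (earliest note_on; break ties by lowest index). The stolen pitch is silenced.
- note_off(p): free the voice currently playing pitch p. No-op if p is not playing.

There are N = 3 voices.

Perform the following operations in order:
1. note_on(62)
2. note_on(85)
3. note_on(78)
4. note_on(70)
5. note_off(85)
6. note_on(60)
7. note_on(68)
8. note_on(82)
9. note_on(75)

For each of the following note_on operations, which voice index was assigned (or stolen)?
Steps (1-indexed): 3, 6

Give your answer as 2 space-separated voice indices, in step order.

Answer: 2 1

Derivation:
Op 1: note_on(62): voice 0 is free -> assigned | voices=[62 - -]
Op 2: note_on(85): voice 1 is free -> assigned | voices=[62 85 -]
Op 3: note_on(78): voice 2 is free -> assigned | voices=[62 85 78]
Op 4: note_on(70): all voices busy, STEAL voice 0 (pitch 62, oldest) -> assign | voices=[70 85 78]
Op 5: note_off(85): free voice 1 | voices=[70 - 78]
Op 6: note_on(60): voice 1 is free -> assigned | voices=[70 60 78]
Op 7: note_on(68): all voices busy, STEAL voice 2 (pitch 78, oldest) -> assign | voices=[70 60 68]
Op 8: note_on(82): all voices busy, STEAL voice 0 (pitch 70, oldest) -> assign | voices=[82 60 68]
Op 9: note_on(75): all voices busy, STEAL voice 1 (pitch 60, oldest) -> assign | voices=[82 75 68]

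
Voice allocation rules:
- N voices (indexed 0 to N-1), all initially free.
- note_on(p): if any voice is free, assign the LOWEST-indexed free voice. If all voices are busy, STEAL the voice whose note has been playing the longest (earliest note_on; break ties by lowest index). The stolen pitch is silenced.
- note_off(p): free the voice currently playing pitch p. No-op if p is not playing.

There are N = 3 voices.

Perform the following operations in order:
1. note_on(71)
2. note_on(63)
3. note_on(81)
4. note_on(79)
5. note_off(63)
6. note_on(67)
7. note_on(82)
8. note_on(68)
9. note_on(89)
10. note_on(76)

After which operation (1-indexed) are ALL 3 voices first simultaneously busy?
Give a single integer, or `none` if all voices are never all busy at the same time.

Op 1: note_on(71): voice 0 is free -> assigned | voices=[71 - -]
Op 2: note_on(63): voice 1 is free -> assigned | voices=[71 63 -]
Op 3: note_on(81): voice 2 is free -> assigned | voices=[71 63 81]
Op 4: note_on(79): all voices busy, STEAL voice 0 (pitch 71, oldest) -> assign | voices=[79 63 81]
Op 5: note_off(63): free voice 1 | voices=[79 - 81]
Op 6: note_on(67): voice 1 is free -> assigned | voices=[79 67 81]
Op 7: note_on(82): all voices busy, STEAL voice 2 (pitch 81, oldest) -> assign | voices=[79 67 82]
Op 8: note_on(68): all voices busy, STEAL voice 0 (pitch 79, oldest) -> assign | voices=[68 67 82]
Op 9: note_on(89): all voices busy, STEAL voice 1 (pitch 67, oldest) -> assign | voices=[68 89 82]
Op 10: note_on(76): all voices busy, STEAL voice 2 (pitch 82, oldest) -> assign | voices=[68 89 76]

Answer: 3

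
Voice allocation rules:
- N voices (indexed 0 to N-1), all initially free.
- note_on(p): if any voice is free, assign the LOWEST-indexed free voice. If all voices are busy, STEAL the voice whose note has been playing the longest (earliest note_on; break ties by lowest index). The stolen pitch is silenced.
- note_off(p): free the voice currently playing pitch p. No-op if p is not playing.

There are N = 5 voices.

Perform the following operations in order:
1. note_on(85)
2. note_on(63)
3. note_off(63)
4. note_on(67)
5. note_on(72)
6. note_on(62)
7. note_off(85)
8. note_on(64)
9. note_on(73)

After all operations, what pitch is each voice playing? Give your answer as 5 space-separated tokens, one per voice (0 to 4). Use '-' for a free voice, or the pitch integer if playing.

Op 1: note_on(85): voice 0 is free -> assigned | voices=[85 - - - -]
Op 2: note_on(63): voice 1 is free -> assigned | voices=[85 63 - - -]
Op 3: note_off(63): free voice 1 | voices=[85 - - - -]
Op 4: note_on(67): voice 1 is free -> assigned | voices=[85 67 - - -]
Op 5: note_on(72): voice 2 is free -> assigned | voices=[85 67 72 - -]
Op 6: note_on(62): voice 3 is free -> assigned | voices=[85 67 72 62 -]
Op 7: note_off(85): free voice 0 | voices=[- 67 72 62 -]
Op 8: note_on(64): voice 0 is free -> assigned | voices=[64 67 72 62 -]
Op 9: note_on(73): voice 4 is free -> assigned | voices=[64 67 72 62 73]

Answer: 64 67 72 62 73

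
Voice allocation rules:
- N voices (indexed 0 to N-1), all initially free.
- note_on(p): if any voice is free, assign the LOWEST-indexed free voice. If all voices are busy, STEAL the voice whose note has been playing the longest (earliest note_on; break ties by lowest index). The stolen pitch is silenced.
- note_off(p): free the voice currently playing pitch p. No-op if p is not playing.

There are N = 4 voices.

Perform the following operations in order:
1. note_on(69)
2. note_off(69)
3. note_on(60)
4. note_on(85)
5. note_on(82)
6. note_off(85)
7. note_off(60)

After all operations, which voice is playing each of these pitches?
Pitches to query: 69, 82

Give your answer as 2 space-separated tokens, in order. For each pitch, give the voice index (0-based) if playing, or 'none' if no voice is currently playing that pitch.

Op 1: note_on(69): voice 0 is free -> assigned | voices=[69 - - -]
Op 2: note_off(69): free voice 0 | voices=[- - - -]
Op 3: note_on(60): voice 0 is free -> assigned | voices=[60 - - -]
Op 4: note_on(85): voice 1 is free -> assigned | voices=[60 85 - -]
Op 5: note_on(82): voice 2 is free -> assigned | voices=[60 85 82 -]
Op 6: note_off(85): free voice 1 | voices=[60 - 82 -]
Op 7: note_off(60): free voice 0 | voices=[- - 82 -]

Answer: none 2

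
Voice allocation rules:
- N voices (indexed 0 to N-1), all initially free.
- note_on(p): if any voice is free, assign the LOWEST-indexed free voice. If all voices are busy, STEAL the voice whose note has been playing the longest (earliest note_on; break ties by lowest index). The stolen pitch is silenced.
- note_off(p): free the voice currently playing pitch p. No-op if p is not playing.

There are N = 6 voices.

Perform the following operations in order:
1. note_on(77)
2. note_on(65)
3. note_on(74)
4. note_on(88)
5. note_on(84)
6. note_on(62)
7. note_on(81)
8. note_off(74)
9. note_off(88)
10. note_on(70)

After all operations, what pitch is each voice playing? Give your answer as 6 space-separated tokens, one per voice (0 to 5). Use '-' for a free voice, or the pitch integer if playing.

Answer: 81 65 70 - 84 62

Derivation:
Op 1: note_on(77): voice 0 is free -> assigned | voices=[77 - - - - -]
Op 2: note_on(65): voice 1 is free -> assigned | voices=[77 65 - - - -]
Op 3: note_on(74): voice 2 is free -> assigned | voices=[77 65 74 - - -]
Op 4: note_on(88): voice 3 is free -> assigned | voices=[77 65 74 88 - -]
Op 5: note_on(84): voice 4 is free -> assigned | voices=[77 65 74 88 84 -]
Op 6: note_on(62): voice 5 is free -> assigned | voices=[77 65 74 88 84 62]
Op 7: note_on(81): all voices busy, STEAL voice 0 (pitch 77, oldest) -> assign | voices=[81 65 74 88 84 62]
Op 8: note_off(74): free voice 2 | voices=[81 65 - 88 84 62]
Op 9: note_off(88): free voice 3 | voices=[81 65 - - 84 62]
Op 10: note_on(70): voice 2 is free -> assigned | voices=[81 65 70 - 84 62]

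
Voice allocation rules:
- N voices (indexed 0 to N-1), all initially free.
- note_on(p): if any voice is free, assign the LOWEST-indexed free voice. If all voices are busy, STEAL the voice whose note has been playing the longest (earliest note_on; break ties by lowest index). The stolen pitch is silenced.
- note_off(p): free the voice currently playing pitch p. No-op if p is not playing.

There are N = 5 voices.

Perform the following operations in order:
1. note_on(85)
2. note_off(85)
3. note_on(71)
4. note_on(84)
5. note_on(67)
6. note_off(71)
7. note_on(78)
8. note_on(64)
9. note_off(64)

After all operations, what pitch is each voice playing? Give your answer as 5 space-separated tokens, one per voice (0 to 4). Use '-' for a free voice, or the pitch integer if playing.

Answer: 78 84 67 - -

Derivation:
Op 1: note_on(85): voice 0 is free -> assigned | voices=[85 - - - -]
Op 2: note_off(85): free voice 0 | voices=[- - - - -]
Op 3: note_on(71): voice 0 is free -> assigned | voices=[71 - - - -]
Op 4: note_on(84): voice 1 is free -> assigned | voices=[71 84 - - -]
Op 5: note_on(67): voice 2 is free -> assigned | voices=[71 84 67 - -]
Op 6: note_off(71): free voice 0 | voices=[- 84 67 - -]
Op 7: note_on(78): voice 0 is free -> assigned | voices=[78 84 67 - -]
Op 8: note_on(64): voice 3 is free -> assigned | voices=[78 84 67 64 -]
Op 9: note_off(64): free voice 3 | voices=[78 84 67 - -]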